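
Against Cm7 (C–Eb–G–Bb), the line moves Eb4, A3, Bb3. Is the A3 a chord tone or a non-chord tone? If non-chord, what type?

The harmony at that moment is C minor seventh chord (C, Eb, G, Bb); A3 is not a chord tone.
It is approached by leap down from Eb4 and left by step up to Bb3.
Leap in, step out — an appoggiatura.

Non-chord tone — an appoggiatura.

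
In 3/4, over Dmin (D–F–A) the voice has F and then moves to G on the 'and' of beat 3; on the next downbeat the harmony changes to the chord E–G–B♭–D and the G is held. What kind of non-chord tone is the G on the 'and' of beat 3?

The harmony at that moment is D minor triad (D, F, A); G is not a chord tone.
It is approached by step up from F and then sustained as the same pitch into the next harmony.
Arriving early and becoming a chord tone when the harmony changes — an anticipation.

Anticipation.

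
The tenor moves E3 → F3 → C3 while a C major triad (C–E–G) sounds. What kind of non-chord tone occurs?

F3 is an escape tone.

The harmony at that moment is C major triad (C, E, G); F3 is not a chord tone.
It is approached by step up from E3 and left by leap down to C3.
Step in, leap out — an escape tone.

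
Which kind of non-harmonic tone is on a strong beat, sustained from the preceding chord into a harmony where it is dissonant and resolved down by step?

Suspension.

Approach: by preparation — the pitch is first a chord tone, then held (tied or repeated) while the harmony changes under it. Departure: down by step. Metric position: strong.
A prepared dissonance that resolves downward by step — a suspension. (The same figure resolving upward would be a retardation.)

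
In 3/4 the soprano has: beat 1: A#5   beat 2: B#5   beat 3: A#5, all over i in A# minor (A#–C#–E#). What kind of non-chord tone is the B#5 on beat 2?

Upper neighbor tone.

The harmony at that moment is A# minor triad (A#, C#, E#); B#5 is not a chord tone.
It is approached by step up from A#5 and left by step down to A#5.
Step away and step back to the same note — a neighbor tone (upper neighbor).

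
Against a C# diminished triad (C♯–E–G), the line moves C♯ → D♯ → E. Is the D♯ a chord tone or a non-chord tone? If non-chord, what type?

The harmony at that moment is C♯ diminished triad (C♯, E, G); D♯ is not a chord tone.
It is approached by step up from C♯ and left by step up to E.
Step in, step out in the same direction — a passing tone.

Non-chord tone — a passing tone.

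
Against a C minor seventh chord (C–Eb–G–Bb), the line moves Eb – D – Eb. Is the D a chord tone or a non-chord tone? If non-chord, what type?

The harmony at that moment is C minor seventh chord (C, Eb, G, Bb); D is not a chord tone.
It is approached by step down from Eb and left by step up to Eb.
Step away and step back to the same note — a neighbor tone (lower neighbor).

Non-chord tone — a neighbor tone.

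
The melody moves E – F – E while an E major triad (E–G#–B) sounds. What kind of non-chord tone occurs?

F is a neighbor tone.

The harmony at that moment is E major triad (E, G#, B); F is not a chord tone.
It is approached by step up from E and left by step down to E.
Step away and step back to the same note — a neighbor tone (upper neighbor).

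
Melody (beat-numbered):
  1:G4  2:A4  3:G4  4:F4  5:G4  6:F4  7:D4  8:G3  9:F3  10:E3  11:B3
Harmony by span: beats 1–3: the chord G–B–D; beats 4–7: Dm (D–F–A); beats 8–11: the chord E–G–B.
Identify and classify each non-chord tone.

A4 (beat 2) — neighbor tone; G4 (beat 5) — neighbor tone; F3 (beat 9) — passing tone.

The harmony at that moment is G major triad (G, B, D); A4 is not a chord tone.
It is approached by step up from G4 and left by step down to G4.
Step away and step back to the same note — a neighbor tone (upper neighbor).
The harmony at that moment is D minor triad (D, F, A); G4 is not a chord tone.
It is approached by step up from F4 and left by step down to F4.
Step away and step back to the same note — a neighbor tone (upper neighbor).
The harmony at that moment is E minor triad (E, G, B); F3 is not a chord tone.
It is approached by step down from G3 and left by step down to E3.
Step in, step out in the same direction — a passing tone.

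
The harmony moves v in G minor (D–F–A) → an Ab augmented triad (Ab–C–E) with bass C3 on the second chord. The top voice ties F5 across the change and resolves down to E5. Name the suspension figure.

At the second chord the bass is C3. The suspended F5 lies a fourth above the bass; after resolving down by step to E5, the interval above the bass becomes a third.
Suspension figures are named by those two intervals: 4–3.

4–3 suspension.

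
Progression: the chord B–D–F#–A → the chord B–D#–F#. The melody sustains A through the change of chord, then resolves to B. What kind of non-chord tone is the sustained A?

A is a retardation.

The harmony at that moment is B major triad (B, D#, F#); A is not a chord tone.
It is held over (the same pitch as the preceding A) and left by step up to B.
Held over from the previous chord and resolving up by step — a retardation.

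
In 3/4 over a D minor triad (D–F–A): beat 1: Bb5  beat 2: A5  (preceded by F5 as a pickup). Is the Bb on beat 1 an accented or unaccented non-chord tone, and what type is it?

Accented appoggiatura.

The harmony at that moment is D minor triad (D, F, A); Bb5 is not a chord tone.
It is approached by leap up from F5 and left by step down to A5.
Leap in, step out — an appoggiatura.
It falls on the downbeat, so it is accented.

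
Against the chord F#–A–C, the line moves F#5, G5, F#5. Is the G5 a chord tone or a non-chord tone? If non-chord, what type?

The harmony at that moment is F# diminished triad (F#, A, C); G5 is not a chord tone.
It is approached by step up from F#5 and left by step down to F#5.
Step away and step back to the same note — a neighbor tone (upper neighbor).

Non-chord tone — a neighbor tone.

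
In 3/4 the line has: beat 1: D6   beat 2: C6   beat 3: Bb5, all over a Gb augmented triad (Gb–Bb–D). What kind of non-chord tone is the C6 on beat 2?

Passing tone.

The harmony at that moment is Gb augmented triad (Gb, Bb, D); C6 is not a chord tone.
It is approached by step down from D6 and left by step down to Bb5.
Step in, step out in the same direction — a passing tone.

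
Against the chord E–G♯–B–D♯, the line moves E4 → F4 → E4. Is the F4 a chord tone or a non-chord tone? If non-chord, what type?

The harmony at that moment is E major seventh chord (E, G♯, B, D♯); F4 is not a chord tone.
It is approached by step up from E4 and left by step down to E4.
Step away and step back to the same note — a neighbor tone (upper neighbor).

Non-chord tone — a neighbor tone.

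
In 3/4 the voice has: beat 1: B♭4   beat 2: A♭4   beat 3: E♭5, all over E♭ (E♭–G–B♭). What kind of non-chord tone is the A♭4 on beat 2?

The harmony at that moment is E♭ major triad (E♭, G, B♭); A♭4 is not a chord tone.
It is approached by step down from B♭4 and left by leap up to E♭5.
Step in, leap out, on a weak beat — an escape tone.

Escape tone.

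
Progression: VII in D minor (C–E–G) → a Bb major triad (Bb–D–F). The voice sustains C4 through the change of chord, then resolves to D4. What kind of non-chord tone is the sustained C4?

The harmony at that moment is Bb major triad (Bb, D, F); C4 is not a chord tone.
It is held over (the same pitch as the preceding C4) and left by step up to D4.
Held over from the previous chord and resolving up by step — a retardation.

C4 is a retardation.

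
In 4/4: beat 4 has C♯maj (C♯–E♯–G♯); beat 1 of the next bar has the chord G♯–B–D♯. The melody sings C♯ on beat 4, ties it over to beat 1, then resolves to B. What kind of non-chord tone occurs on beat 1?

Suspension.

The harmony at that moment is G♯ minor triad (G♯, B, D♯); C♯ is not a chord tone.
It is held over (the same pitch as the preceding C♯) and left by step down to B.
Held over from the previous chord and resolving down by step — a suspension.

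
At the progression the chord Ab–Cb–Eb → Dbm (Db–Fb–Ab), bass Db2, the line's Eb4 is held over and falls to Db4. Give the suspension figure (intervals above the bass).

At the second chord the bass is Db2. The suspended Eb4 lies a ninth above the bass; after resolving down by step to Db4, the interval above the bass becomes an octave.
Suspension figures are named by those two intervals: 9–8.

9–8 suspension.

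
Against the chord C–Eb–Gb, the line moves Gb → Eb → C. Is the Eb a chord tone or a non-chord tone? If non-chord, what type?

C diminished triad contains C, Eb, Gb; Eb is the third, so it is a chord tone.

Chord tone (the third of C diminished triad).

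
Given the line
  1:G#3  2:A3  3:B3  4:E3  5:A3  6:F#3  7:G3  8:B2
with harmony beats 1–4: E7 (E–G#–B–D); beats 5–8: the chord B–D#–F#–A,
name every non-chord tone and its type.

The harmony at that moment is E dominant seventh chord (E, G#, B, D); A3 is not a chord tone.
It is approached by step up from G#3 and left by step up to B3.
Step in, step out in the same direction — a passing tone.
The harmony at that moment is B dominant seventh chord (B, D#, F#, A); G3 is not a chord tone.
It is approached by step up from F#3 and left by leap down to B2.
Step in, leap out — an escape tone.

A3 (beat 2) — passing tone; G3 (beat 7) — escape tone.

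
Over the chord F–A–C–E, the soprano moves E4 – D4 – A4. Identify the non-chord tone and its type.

D4 is an escape tone.

The harmony at that moment is F major seventh chord (F, A, C, E); D4 is not a chord tone.
It is approached by step down from E4 and left by leap up to A4.
Step in, leap out — an escape tone.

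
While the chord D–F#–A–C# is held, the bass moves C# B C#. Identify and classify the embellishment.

B is a neighbor tone.

The harmony at that moment is D major seventh chord (D, F#, A, C#); B is not a chord tone.
It is approached by step down from C# and left by step up to C#.
Step away and step back to the same note — a neighbor tone (lower neighbor).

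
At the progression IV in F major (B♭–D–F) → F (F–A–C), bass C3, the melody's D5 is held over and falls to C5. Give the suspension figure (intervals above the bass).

At the second chord the bass is C3. The suspended D5 lies a ninth above the bass; after resolving down by step to C5, the interval above the bass becomes an octave.
Suspension figures are named by those two intervals: 9–8.

9–8 suspension.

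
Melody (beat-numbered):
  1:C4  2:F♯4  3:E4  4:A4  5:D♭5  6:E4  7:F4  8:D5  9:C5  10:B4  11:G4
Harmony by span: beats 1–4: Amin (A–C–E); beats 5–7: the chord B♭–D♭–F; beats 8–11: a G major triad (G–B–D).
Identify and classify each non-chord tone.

The harmony at that moment is A minor triad (A, C, E); F♯4 is not a chord tone.
It is approached by leap up from C4 and left by step down to E4.
Leap in, step out — an appoggiatura.
The harmony at that moment is B♭ minor triad (B♭, D♭, F); E4 is not a chord tone.
It is approached by leap down from D♭5 and left by step up to F4.
Leap in, step out — an appoggiatura.
The harmony at that moment is G major triad (G, B, D); C5 is not a chord tone.
It is approached by step down from D5 and left by step down to B4.
Step in, step out in the same direction — a passing tone.

F♯4 (beat 2) — appoggiatura; E4 (beat 6) — appoggiatura; C5 (beat 9) — passing tone.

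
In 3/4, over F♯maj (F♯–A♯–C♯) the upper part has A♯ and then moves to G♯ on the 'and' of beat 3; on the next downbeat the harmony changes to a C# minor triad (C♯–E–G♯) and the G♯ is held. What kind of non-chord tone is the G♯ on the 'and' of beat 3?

The harmony at that moment is F♯ major triad (F♯, A♯, C♯); G♯ is not a chord tone.
It is approached by step down from A♯ and then sustained as the same pitch into the next harmony.
Arriving early and becoming a chord tone when the harmony changes — an anticipation.

Anticipation.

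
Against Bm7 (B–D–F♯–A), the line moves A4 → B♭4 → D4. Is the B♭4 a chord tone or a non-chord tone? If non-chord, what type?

The harmony at that moment is B minor seventh chord (B, D, F♯, A); B♭4 is not a chord tone.
It is approached by step up from A4 and left by leap down to D4.
Step in, leap out — an escape tone.

Non-chord tone — an escape tone.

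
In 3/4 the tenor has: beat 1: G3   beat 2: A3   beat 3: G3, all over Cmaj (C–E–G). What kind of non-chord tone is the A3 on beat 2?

The harmony at that moment is C major triad (C, E, G); A3 is not a chord tone.
It is approached by step up from G3 and left by step down to G3.
Step away and step back to the same note — a neighbor tone (upper neighbor).

Upper neighbor tone.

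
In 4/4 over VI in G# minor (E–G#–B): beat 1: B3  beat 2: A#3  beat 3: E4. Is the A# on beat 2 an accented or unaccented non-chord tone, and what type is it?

Unaccented escape tone.

The harmony at that moment is E major triad (E, G#, B); A#3 is not a chord tone.
It is approached by step down from B3 and left by leap up to E4.
Step in, leap out — an escape tone.
It falls on a weak beat, so it is unaccented.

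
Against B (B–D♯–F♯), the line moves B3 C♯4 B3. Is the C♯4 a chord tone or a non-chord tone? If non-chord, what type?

The harmony at that moment is B major triad (B, D♯, F♯); C♯4 is not a chord tone.
It is approached by step up from B3 and left by step down to B3.
Step away and step back to the same note — a neighbor tone (upper neighbor).

Non-chord tone — a neighbor tone.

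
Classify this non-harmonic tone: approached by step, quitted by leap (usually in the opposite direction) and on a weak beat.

Approach: by step. Departure: by leap. Metric position: weak.
Step in, leap out, from a weak position — an escape tone (échappée). (It is the mirror image of the appoggiatura, which leaps in and steps out on a strong beat.)

Escape tone.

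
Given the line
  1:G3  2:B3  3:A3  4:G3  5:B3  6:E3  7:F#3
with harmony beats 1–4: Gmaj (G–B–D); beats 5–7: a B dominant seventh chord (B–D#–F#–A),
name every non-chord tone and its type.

A3 (beat 3) — passing tone; E3 (beat 6) — appoggiatura.

The harmony at that moment is G major triad (G, B, D); A3 is not a chord tone.
It is approached by step down from B3 and left by step down to G3.
Step in, step out in the same direction — a passing tone.
The harmony at that moment is B dominant seventh chord (B, D#, F#, A); E3 is not a chord tone.
It is approached by leap down from B3 and left by step up to F#3.
Leap in, step out — an appoggiatura.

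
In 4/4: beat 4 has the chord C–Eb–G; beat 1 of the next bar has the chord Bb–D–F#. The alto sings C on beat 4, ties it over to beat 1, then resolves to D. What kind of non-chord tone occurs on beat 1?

The harmony at that moment is Bb augmented triad (Bb, D, F#); C is not a chord tone.
It is held over (the same pitch as the preceding C) and left by step up to D.
Held over from the previous chord and resolving up by step — a retardation.

Retardation.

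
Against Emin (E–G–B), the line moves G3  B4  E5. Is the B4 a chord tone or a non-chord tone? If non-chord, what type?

Chord tone (the fifth of E minor triad).

E minor triad contains E, G, B; B is the fifth, so it is a chord tone.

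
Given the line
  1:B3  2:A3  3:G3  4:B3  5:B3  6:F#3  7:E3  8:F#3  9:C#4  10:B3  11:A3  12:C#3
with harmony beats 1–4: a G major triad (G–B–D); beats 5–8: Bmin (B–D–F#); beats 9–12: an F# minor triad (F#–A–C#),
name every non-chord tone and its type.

The harmony at that moment is G major triad (G, B, D); A3 is not a chord tone.
It is approached by step down from B3 and left by step down to G3.
Step in, step out in the same direction — a passing tone.
The harmony at that moment is B minor triad (B, D, F#); E3 is not a chord tone.
It is approached by step down from F#3 and left by step up to F#3.
Step away and step back to the same note — a neighbor tone (lower neighbor).
The harmony at that moment is F# minor triad (F#, A, C#); B3 is not a chord tone.
It is approached by step down from C#4 and left by step down to A3.
Step in, step out in the same direction — a passing tone.

A3 (beat 2) — passing tone; E3 (beat 7) — neighbor tone; B3 (beat 10) — passing tone.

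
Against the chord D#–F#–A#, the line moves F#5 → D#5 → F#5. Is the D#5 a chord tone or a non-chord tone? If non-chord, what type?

D# minor triad contains D#, F#, A#; D# is the root, so it is a chord tone.

Chord tone (the root of D# minor triad).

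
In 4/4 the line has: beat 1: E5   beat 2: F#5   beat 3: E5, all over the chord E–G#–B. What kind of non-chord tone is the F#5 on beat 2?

Upper neighbor tone.

The harmony at that moment is E major triad (E, G#, B); F#5 is not a chord tone.
It is approached by step up from E5 and left by step down to E5.
Step away and step back to the same note — a neighbor tone (upper neighbor).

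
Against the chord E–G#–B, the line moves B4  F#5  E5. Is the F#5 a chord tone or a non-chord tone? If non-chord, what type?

The harmony at that moment is E major triad (E, G#, B); F#5 is not a chord tone.
It is approached by leap up from B4 and left by step down to E5.
Leap in, step out — an appoggiatura.

Non-chord tone — an appoggiatura.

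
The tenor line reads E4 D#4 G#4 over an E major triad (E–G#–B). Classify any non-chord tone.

The harmony at that moment is E major triad (E, G#, B); D#4 is not a chord tone.
It is approached by step down from E4 and left by leap up to G#4.
Step in, leap out — an escape tone.

D#4 is an escape tone.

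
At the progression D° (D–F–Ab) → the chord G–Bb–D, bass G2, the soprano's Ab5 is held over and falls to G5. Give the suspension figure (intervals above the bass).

9–8 suspension.

At the second chord the bass is G2. The suspended Ab5 lies a ninth above the bass; after resolving down by step to G5, the interval above the bass becomes an octave.
Suspension figures are named by those two intervals: 9–8.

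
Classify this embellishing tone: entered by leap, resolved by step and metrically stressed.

Approach: by leap. Departure: by step. Metric position: strong.
Leap in, step out, in a metrically strong position — an appoggiatura. (It is the mirror image of the escape tone, which steps in and leaps out from a weak position.)

Appoggiatura.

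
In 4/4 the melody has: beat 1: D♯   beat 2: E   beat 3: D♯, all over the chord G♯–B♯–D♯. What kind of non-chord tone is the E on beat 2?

Upper neighbor tone.

The harmony at that moment is G♯ major triad (G♯, B♯, D♯); E is not a chord tone.
It is approached by step up from D♯ and left by step down to D♯.
Step away and step back to the same note — a neighbor tone (upper neighbor).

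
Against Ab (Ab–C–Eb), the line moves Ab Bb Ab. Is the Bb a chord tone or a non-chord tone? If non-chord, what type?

The harmony at that moment is Ab major triad (Ab, C, Eb); Bb is not a chord tone.
It is approached by step up from Ab and left by step down to Ab.
Step away and step back to the same note — a neighbor tone (upper neighbor).

Non-chord tone — a neighbor tone.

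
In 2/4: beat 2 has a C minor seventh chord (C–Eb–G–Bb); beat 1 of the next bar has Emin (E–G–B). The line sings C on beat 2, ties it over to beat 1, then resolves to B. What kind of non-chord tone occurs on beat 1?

The harmony at that moment is E minor triad (E, G, B); C is not a chord tone.
It is held over (the same pitch as the preceding C) and left by step down to B.
Held over from the previous chord and resolving down by step — a suspension.

Suspension.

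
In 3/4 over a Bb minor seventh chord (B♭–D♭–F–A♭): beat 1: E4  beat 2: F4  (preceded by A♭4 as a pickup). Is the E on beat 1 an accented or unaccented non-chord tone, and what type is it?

The harmony at that moment is B♭ minor seventh chord (B♭, D♭, F, A♭); E4 is not a chord tone.
It is approached by leap down from A♭4 and left by step up to F4.
Leap in, step out — an appoggiatura.
It falls on the downbeat, so it is accented.

Accented appoggiatura.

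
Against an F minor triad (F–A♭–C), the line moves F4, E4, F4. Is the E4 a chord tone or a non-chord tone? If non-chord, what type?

Non-chord tone — a neighbor tone.

The harmony at that moment is F minor triad (F, A♭, C); E4 is not a chord tone.
It is approached by step down from F4 and left by step up to F4.
Step away and step back to the same note — a neighbor tone (lower neighbor).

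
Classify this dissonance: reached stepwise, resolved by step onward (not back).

Approach: by step. Departure: by step, continuing in the same direction.
Stepwise on both sides with no change of direction means the note fills in the space between two different chord tones — a passing tone. (Had it turned back to its starting note it would be a neighbor tone instead.)

Passing tone.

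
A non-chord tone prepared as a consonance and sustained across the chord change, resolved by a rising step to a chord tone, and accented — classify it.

Approach: by preparation — the pitch is first a chord tone, then held (tied or repeated) while the harmony changes under it. Departure: up by step. Metric position: strong.
A prepared dissonance that resolves upward by step — a retardation. (The same figure resolving downward would be a suspension.)

Retardation.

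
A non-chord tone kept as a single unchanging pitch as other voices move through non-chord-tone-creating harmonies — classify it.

Approach: none. Departure: none — a single pitch is sustained while the chords change around it, passing through harmonies that do not contain it.
No melodic motion at all; the dissonance is created entirely by the moving harmonies against the stationary note — a pedal tone (pedal point).

Pedal tone.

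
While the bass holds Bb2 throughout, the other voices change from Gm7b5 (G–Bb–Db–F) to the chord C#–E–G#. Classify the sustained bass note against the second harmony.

Pedal tone (pedal point).

The harmony at that moment is C# minor triad (C#, E, G#); Bb2 is not a chord tone.
It is held over (the same pitch as the preceding Bb2) and then sustained as the same pitch into the next harmony.
Sustained through a change of harmony — a pedal tone.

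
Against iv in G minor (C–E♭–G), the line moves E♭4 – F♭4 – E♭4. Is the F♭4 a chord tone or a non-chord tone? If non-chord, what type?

Non-chord tone — a neighbor tone.

The harmony at that moment is C minor triad (C, E♭, G); F♭4 is not a chord tone.
It is approached by step up from E♭4 and left by step down to E♭4.
Step away and step back to the same note — a neighbor tone (upper neighbor).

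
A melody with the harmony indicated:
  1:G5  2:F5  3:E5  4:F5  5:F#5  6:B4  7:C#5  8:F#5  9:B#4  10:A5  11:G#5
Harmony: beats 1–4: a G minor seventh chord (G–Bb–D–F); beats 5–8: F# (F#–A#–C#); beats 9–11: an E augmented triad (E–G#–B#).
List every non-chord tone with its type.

The harmony at that moment is G minor seventh chord (G, Bb, D, F); E5 is not a chord tone.
It is approached by step down from F5 and left by step up to F5.
Step away and step back to the same note — a neighbor tone (lower neighbor).
The harmony at that moment is F# major triad (F#, A#, C#); B4 is not a chord tone.
It is approached by leap down from F#5 and left by step up to C#5.
Leap in, step out — an appoggiatura.
The harmony at that moment is E augmented triad (E, G#, B#); A5 is not a chord tone.
It is approached by leap up from B#4 and left by step down to G#5.
Leap in, step out — an appoggiatura.

E5 (beat 3) — neighbor tone; B4 (beat 6) — appoggiatura; A5 (beat 10) — appoggiatura.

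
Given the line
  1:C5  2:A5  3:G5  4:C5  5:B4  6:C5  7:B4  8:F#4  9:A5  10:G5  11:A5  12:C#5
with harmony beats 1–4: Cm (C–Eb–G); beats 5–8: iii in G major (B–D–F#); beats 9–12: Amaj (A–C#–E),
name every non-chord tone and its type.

A5 (beat 2) — appoggiatura; C5 (beat 6) — neighbor tone; G5 (beat 10) — neighbor tone.

The harmony at that moment is C minor triad (C, Eb, G); A5 is not a chord tone.
It is approached by leap up from C5 and left by step down to G5.
Leap in, step out — an appoggiatura.
The harmony at that moment is B minor triad (B, D, F#); C5 is not a chord tone.
It is approached by step up from B4 and left by step down to B4.
Step away and step back to the same note — a neighbor tone (upper neighbor).
The harmony at that moment is A major triad (A, C#, E); G5 is not a chord tone.
It is approached by step down from A5 and left by step up to A5.
Step away and step back to the same note — a neighbor tone (lower neighbor).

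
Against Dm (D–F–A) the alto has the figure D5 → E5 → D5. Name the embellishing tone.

E5 is a neighbor tone.

The harmony at that moment is D minor triad (D, F, A); E5 is not a chord tone.
It is approached by step up from D5 and left by step down to D5.
Step away and step back to the same note — a neighbor tone (upper neighbor).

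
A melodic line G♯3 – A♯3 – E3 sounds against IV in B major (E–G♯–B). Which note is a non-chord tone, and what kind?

The harmony at that moment is E major triad (E, G♯, B); A♯3 is not a chord tone.
It is approached by step up from G♯3 and left by leap down to E3.
Step in, leap out — an escape tone.

A♯3 is an escape tone.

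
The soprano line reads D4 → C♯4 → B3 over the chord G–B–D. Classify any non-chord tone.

C♯4 is a passing tone.

The harmony at that moment is G major triad (G, B, D); C♯4 is not a chord tone.
It is approached by step down from D4 and left by step down to B3.
Step in, step out in the same direction — a passing tone.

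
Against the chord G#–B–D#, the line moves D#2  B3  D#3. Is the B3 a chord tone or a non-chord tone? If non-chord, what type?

G# minor triad contains G#, B, D#; B is the third, so it is a chord tone.

Chord tone (the third of G# minor triad).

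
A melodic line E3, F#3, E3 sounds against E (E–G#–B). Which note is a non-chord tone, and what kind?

The harmony at that moment is E major triad (E, G#, B); F#3 is not a chord tone.
It is approached by step up from E3 and left by step down to E3.
Step away and step back to the same note — a neighbor tone (upper neighbor).

F#3 is a neighbor tone.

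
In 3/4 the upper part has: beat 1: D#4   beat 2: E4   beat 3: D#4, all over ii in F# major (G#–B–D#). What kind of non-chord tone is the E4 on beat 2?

The harmony at that moment is G# minor triad (G#, B, D#); E4 is not a chord tone.
It is approached by step up from D#4 and left by step down to D#4.
Step away and step back to the same note — a neighbor tone (upper neighbor).

Upper neighbor tone.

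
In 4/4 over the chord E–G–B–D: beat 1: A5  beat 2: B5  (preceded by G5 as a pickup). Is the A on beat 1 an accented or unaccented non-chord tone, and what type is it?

Accented passing tone.

The harmony at that moment is E minor seventh chord (E, G, B, D); A5 is not a chord tone.
It is approached by step up from G5 and left by step up to B5.
Step in, step out in the same direction — a passing tone.
It falls on the downbeat, so it is accented.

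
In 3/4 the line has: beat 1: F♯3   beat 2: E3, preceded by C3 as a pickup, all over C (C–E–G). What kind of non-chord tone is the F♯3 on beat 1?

The harmony at that moment is C major triad (C, E, G); F♯3 is not a chord tone.
It is approached by leap up from C3 and left by step down to E3.
Leap in, step out, metrically accented — an appoggiatura.

Appoggiatura.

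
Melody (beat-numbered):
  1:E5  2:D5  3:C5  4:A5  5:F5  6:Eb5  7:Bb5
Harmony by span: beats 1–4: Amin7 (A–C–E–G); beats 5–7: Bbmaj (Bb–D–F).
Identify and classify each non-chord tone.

The harmony at that moment is A minor seventh chord (A, C, E, G); D5 is not a chord tone.
It is approached by step down from E5 and left by step down to C5.
Step in, step out in the same direction — a passing tone.
The harmony at that moment is Bb major triad (Bb, D, F); Eb5 is not a chord tone.
It is approached by step down from F5 and left by leap up to Bb5.
Step in, leap out — an escape tone.

D5 (beat 2) — passing tone; Eb5 (beat 6) — escape tone.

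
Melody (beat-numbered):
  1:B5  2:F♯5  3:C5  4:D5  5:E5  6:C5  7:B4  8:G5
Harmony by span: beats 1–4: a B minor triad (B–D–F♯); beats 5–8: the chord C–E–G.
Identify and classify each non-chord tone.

The harmony at that moment is B minor triad (B, D, F♯); C5 is not a chord tone.
It is approached by leap down from F♯5 and left by step up to D5.
Leap in, step out — an appoggiatura.
The harmony at that moment is C major triad (C, E, G); B4 is not a chord tone.
It is approached by step down from C5 and left by leap up to G5.
Step in, leap out — an escape tone.

C5 (beat 3) — appoggiatura; B4 (beat 7) — escape tone.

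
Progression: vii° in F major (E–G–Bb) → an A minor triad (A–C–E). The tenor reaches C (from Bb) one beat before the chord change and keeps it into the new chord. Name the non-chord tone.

C is an anticipation.

The harmony at that moment is E diminished triad (E, G, Bb); C is not a chord tone.
It is approached by step up from Bb and then sustained as the same pitch into the next harmony.
Arriving early and becoming a chord tone when the harmony changes — an anticipation.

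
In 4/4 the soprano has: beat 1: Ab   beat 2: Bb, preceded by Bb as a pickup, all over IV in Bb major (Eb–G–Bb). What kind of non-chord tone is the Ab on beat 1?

Lower neighbor tone.

The harmony at that moment is Eb major triad (Eb, G, Bb); Ab is not a chord tone.
It is approached by step down from Bb and left by step up to Bb.
Step away and step back to the same note — a neighbor tone (lower neighbor).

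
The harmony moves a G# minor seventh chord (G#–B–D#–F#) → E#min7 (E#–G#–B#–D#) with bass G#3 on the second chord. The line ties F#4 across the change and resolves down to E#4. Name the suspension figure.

7–6 suspension.

At the second chord the bass is G#3. The suspended F#4 lies a seventh above the bass; after resolving down by step to E#4, the interval above the bass becomes a sixth.
Suspension figures are named by those two intervals: 7–6.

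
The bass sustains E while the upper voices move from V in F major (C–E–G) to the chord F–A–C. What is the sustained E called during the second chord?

Pedal tone (pedal point).

The harmony at that moment is F major triad (F, A, C); E is not a chord tone.
It is held over (the same pitch as the preceding E) and then sustained as the same pitch into the next harmony.
Sustained through a change of harmony — a pedal tone.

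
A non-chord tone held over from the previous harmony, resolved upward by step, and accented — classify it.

Retardation.

Approach: by preparation — the pitch is first a chord tone, then held (tied or repeated) while the harmony changes under it. Departure: up by step. Metric position: strong.
A prepared dissonance that resolves upward by step — a retardation. (The same figure resolving downward would be a suspension.)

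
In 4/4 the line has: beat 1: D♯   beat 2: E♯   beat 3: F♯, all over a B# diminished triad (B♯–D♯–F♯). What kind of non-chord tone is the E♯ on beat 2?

Passing tone.

The harmony at that moment is B♯ diminished triad (B♯, D♯, F♯); E♯ is not a chord tone.
It is approached by step up from D♯ and left by step up to F♯.
Step in, step out in the same direction — a passing tone.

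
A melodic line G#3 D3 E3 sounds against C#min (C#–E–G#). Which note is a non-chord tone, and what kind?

The harmony at that moment is C# minor triad (C#, E, G#); D3 is not a chord tone.
It is approached by leap down from G#3 and left by step up to E3.
Leap in, step out — an appoggiatura.

D3 is an appoggiatura.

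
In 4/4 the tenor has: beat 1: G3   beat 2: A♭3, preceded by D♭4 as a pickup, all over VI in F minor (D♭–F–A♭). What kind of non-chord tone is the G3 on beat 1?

Appoggiatura.

The harmony at that moment is D♭ major triad (D♭, F, A♭); G3 is not a chord tone.
It is approached by leap down from D♭4 and left by step up to A♭3.
Leap in, step out, metrically accented — an appoggiatura.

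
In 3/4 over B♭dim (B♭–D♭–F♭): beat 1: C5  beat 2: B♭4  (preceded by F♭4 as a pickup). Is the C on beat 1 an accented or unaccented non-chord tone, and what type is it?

The harmony at that moment is B♭ diminished triad (B♭, D♭, F♭); C5 is not a chord tone.
It is approached by leap up from F♭4 and left by step down to B♭4.
Leap in, step out — an appoggiatura.
It falls on the downbeat, so it is accented.

Accented appoggiatura.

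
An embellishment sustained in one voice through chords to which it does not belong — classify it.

Approach: none. Departure: none — a single pitch is sustained while the chords change around it, passing through harmonies that do not contain it.
No melodic motion at all; the dissonance is created entirely by the moving harmonies against the stationary note — a pedal tone (pedal point).

Pedal tone.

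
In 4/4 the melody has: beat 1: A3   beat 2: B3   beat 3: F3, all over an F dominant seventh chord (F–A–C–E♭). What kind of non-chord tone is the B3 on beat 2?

The harmony at that moment is F dominant seventh chord (F, A, C, E♭); B3 is not a chord tone.
It is approached by step up from A3 and left by leap down to F3.
Step in, leap out, on a weak beat — an escape tone.

Escape tone.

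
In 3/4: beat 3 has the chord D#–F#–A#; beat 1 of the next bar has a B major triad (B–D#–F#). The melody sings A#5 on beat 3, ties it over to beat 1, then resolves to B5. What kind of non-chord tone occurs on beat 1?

Retardation.

The harmony at that moment is B major triad (B, D#, F#); A#5 is not a chord tone.
It is held over (the same pitch as the preceding A#5) and left by step up to B5.
Held over from the previous chord and resolving up by step — a retardation.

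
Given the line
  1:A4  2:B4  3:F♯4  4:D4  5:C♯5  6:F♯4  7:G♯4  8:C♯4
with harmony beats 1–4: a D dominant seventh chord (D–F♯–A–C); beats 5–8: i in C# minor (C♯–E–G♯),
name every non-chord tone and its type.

The harmony at that moment is D dominant seventh chord (D, F♯, A, C); B4 is not a chord tone.
It is approached by step up from A4 and left by leap down to F♯4.
Step in, leap out — an escape tone.
The harmony at that moment is C♯ minor triad (C♯, E, G♯); F♯4 is not a chord tone.
It is approached by leap down from C♯5 and left by step up to G♯4.
Leap in, step out — an appoggiatura.

B4 (beat 2) — escape tone; F♯4 (beat 6) — appoggiatura.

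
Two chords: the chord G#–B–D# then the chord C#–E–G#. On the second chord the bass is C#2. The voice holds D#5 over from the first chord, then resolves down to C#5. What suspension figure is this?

At the second chord the bass is C#2. The suspended D#5 lies a ninth above the bass; after resolving down by step to C#5, the interval above the bass becomes an octave.
Suspension figures are named by those two intervals: 9–8.

9–8 suspension.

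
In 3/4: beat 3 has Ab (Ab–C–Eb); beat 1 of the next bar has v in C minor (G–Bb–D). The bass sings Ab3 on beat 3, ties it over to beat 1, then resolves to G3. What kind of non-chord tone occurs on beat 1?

The harmony at that moment is G minor triad (G, Bb, D); Ab3 is not a chord tone.
It is held over (the same pitch as the preceding Ab3) and left by step down to G3.
Held over from the previous chord and resolving down by step — a suspension.

Suspension.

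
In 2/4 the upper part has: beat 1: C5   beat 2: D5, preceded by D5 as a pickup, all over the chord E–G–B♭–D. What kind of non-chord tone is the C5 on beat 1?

Lower neighbor tone.

The harmony at that moment is E half-diminished seventh chord (E, G, B♭, D); C5 is not a chord tone.
It is approached by step down from D5 and left by step up to D5.
Step away and step back to the same note — a neighbor tone (lower neighbor).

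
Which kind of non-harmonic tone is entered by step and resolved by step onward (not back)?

Passing tone.

Approach: by step. Departure: by step, continuing in the same direction.
Stepwise on both sides with no change of direction means the note fills in the space between two different chord tones — a passing tone. (Had it turned back to its starting note it would be a neighbor tone instead.)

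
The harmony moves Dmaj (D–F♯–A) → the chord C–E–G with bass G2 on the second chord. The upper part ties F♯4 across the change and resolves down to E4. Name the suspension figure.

At the second chord the bass is G2. The suspended F♯4 lies a seventh above the bass; after resolving down by step to E4, the interval above the bass becomes a sixth.
Suspension figures are named by those two intervals: 7–6.

7–6 suspension.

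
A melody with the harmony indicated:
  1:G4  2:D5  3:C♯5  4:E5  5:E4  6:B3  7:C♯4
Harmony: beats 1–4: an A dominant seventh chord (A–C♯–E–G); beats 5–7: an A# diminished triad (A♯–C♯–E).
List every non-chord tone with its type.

D5 (beat 2) — appoggiatura; B3 (beat 6) — appoggiatura.

The harmony at that moment is A dominant seventh chord (A, C♯, E, G); D5 is not a chord tone.
It is approached by leap up from G4 and left by step down to C♯5.
Leap in, step out — an appoggiatura.
The harmony at that moment is A♯ diminished triad (A♯, C♯, E); B3 is not a chord tone.
It is approached by leap down from E4 and left by step up to C♯4.
Leap in, step out — an appoggiatura.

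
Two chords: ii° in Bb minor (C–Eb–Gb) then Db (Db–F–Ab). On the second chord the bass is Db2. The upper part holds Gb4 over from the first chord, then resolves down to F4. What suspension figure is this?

4–3 suspension.

At the second chord the bass is Db2. The suspended Gb4 lies a fourth above the bass; after resolving down by step to F4, the interval above the bass becomes a third.
Suspension figures are named by those two intervals: 4–3.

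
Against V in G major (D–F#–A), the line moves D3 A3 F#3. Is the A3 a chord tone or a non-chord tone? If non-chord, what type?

Chord tone (the fifth of D major triad).

D major triad contains D, F#, A; A is the fifth, so it is a chord tone.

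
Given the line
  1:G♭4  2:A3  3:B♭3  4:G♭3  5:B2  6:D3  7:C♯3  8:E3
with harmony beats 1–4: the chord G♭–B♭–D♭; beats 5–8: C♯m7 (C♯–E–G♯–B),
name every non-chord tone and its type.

The harmony at that moment is G♭ major triad (G♭, B♭, D♭); A3 is not a chord tone.
It is approached by leap down from G♭4 and left by step up to B♭3.
Leap in, step out — an appoggiatura.
The harmony at that moment is C♯ minor seventh chord (C♯, E, G♯, B); D3 is not a chord tone.
It is approached by leap up from B2 and left by step down to C♯3.
Leap in, step out — an appoggiatura.

A3 (beat 2) — appoggiatura; D3 (beat 6) — appoggiatura.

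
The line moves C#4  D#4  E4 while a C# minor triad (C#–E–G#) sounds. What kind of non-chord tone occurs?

The harmony at that moment is C# minor triad (C#, E, G#); D#4 is not a chord tone.
It is approached by step up from C#4 and left by step up to E4.
Step in, step out in the same direction — a passing tone.

D#4 is a passing tone.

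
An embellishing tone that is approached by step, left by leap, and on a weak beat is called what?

Escape tone.

Approach: by step. Departure: by leap. Metric position: weak.
Step in, leap out, from a weak position — an escape tone (échappée). (It is the mirror image of the appoggiatura, which leaps in and steps out on a strong beat.)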